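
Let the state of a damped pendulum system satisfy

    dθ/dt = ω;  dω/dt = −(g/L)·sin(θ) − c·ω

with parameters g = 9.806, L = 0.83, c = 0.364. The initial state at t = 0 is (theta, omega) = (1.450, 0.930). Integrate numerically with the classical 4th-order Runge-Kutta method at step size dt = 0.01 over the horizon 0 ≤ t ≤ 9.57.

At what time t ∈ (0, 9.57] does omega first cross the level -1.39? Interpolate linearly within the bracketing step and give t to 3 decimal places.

t = 0.199

t=0.000: state=(1.450, 0.930)
step 1 (dt=0.01): k1=(0.930, -12.067), k2=(0.870, -12.051), k3=(0.870, -12.051), k4=(0.809, -12.035); state += dt/6·(k1+2k2+2k3+k4)
t=0.010: state=(1.459, 0.809)
t=0.020: state=(1.466, 0.689)
t=0.030: state=(1.472, 0.569)
t=0.190: state=(1.413, -1.289)
next step: t=0.200: state=(1.400, -1.401) — omega has crossed -1.39
linear interpolation between t=0.190 (-1.28887) and t=0.200 (-1.40053) → t≈0.199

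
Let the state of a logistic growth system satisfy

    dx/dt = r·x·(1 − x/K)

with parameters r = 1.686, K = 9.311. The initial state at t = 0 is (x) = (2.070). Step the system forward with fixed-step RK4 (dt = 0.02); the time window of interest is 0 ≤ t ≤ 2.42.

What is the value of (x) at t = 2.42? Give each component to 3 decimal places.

(x) = (8.791)

t=0.000: state=(2.070)
step 1 (dt=0.02): k1=(2.714), k2=(2.739), k3=(2.740), k4=(2.765); state += dt/6·(k1+2k2+2k3+k4)
t=0.020: state=(2.125)
t=0.040: state=(2.181)
t=0.060: state=(2.237)
continuing one RK4 step at a time; state shown every 5 steps (Δt=0.1):
t=0.100: state=(2.354)
t=0.200: state=(2.663)
t=0.300: state=(2.994)
t=0.400: state=(3.347)
t=0.500: state=(3.716)
t=0.600: state=(4.098)
t=0.700: state=(4.488)
t=0.800: state=(4.880)
t=0.900: state=(5.269)
t=1.000: state=(5.650)
t=1.100: state=(6.017)
t=1.200: state=(6.366)
t=1.300: state=(6.695)
t=1.400: state=(7.000)
t=1.500: state=(7.280)
t=1.600: state=(7.535)
t=1.700: state=(7.765)
t=1.800: state=(7.970)
t=1.900: state=(8.152)
t=2.000: state=(8.313)
t=2.100: state=(8.454)
t=2.200: state=(8.576)
t=2.300: state=(8.682)
t=2.400: state=(8.774)
t=2.420: state=(8.791)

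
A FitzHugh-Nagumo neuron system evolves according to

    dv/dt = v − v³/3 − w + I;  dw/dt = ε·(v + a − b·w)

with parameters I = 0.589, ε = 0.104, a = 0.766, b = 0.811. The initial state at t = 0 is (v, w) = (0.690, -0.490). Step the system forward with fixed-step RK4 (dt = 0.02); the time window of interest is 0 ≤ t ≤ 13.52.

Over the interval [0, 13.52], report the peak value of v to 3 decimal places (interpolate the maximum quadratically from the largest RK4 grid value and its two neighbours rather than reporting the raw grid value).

t=0.000: state=(0.690, -0.490)
step 1 (dt=0.02): k1=(1.659, 0.193), k2=(1.666, 0.194), k3=(1.666, 0.194), k4=(1.672, 0.196); state += dt/6·(k1+2k2+2k3+k4)
t=0.020: state=(0.723, -0.486)
t=0.040: state=(0.757, -0.482)
t=0.060: state=(0.791, -0.478)
continuing one RK4 step at a time; state shown every 25 steps (Δt=0.5):
t=0.500: state=(1.499, -0.374)
t=1.000: state=(1.916, -0.231)
t=1.500: state=(1.997, -0.082)
t=2.000: state=(1.977, 0.062)
t=2.500: state=(1.935, 0.198)
t=3.000: state=(1.889, 0.326)
t=3.500: state=(1.841, 0.447)
t=4.000: state=(1.792, 0.560)
t=4.500: state=(1.743, 0.666)
t=5.000: state=(1.693, 0.765)
t=5.500: state=(1.642, 0.857)
t=6.000: state=(1.591, 0.943)
t=6.500: state=(1.538, 1.023)
t=7.000: state=(1.483, 1.096)
t=7.500: state=(1.426, 1.164)
t=8.000: state=(1.367, 1.226)
t=8.500: state=(1.304, 1.283)
t=9.000: state=(1.238, 1.333)
t=9.500: state=(1.165, 1.378)
t=10.000: state=(1.085, 1.418)
t=10.500: state=(0.994, 1.451)
t=11.000: state=(0.887, 1.478)
t=11.500: state=(0.756, 1.498)
t=12.000: state=(0.583, 1.510)
t=12.500: state=(0.338, 1.510)
t=13.000: state=(-0.040, 1.495)
t=13.500: state=(-0.632, 1.456)
t=13.520: state=(-0.661, 1.454)
largest grid value and its neighbours: v(1.520)=1.99675, v(1.540)=1.99684, v(1.560)=1.99682
parabola through these three points peaks at t≈1.546 with v≈1.99685

max v = 1.997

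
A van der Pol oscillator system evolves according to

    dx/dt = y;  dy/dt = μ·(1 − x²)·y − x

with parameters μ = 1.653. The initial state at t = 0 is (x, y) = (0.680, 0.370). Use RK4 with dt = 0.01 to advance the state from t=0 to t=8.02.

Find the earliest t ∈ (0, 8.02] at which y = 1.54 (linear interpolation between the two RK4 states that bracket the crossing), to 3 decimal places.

t=0.000: state=(0.680, 0.370)
step 1 (dt=0.01): k1=(0.370, -0.351), k2=(0.368, -0.356), k3=(0.368, -0.356), k4=(0.366, -0.361); state += dt/6·(k1+2k2+2k3+k4)
t=0.010: state=(0.684, 0.366)
t=0.020: state=(0.687, 0.363)
t=0.030: state=(0.691, 0.359)
continuing one RK4 step at a time; state shown every 50 steps (Δt=0.5):
t=0.500: state=(0.802, 0.084)
t=1.000: state=(0.740, -0.352)
t=1.500: state=(0.417, -1.006)
t=2.000: state=(-0.378, -2.286)
t=2.500: state=(-1.571, -1.653)
t=3.000: state=(-1.849, 0.128)
t=3.500: state=(-1.686, 0.446)
t=4.000: state=(-1.424, 0.609)
t=4.500: state=(-1.057, 0.901)
t=4.930: state=(-0.555, 1.530)
next step: t=4.940: state=(-0.540, 1.554) — y has crossed 1.54
linear interpolation between t=4.930 (1.53038) and t=4.940 (1.55370) → t≈4.934

t = 4.934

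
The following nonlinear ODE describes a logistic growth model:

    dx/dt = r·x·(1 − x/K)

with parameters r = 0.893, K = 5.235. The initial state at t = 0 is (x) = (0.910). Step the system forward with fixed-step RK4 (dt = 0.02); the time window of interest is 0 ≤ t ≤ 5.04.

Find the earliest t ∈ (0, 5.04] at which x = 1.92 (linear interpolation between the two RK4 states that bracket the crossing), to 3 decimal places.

t=0.000: state=(0.910)
step 1 (dt=0.02): k1=(0.671), k2=(0.675), k3=(0.675), k4=(0.679); state += dt/6·(k1+2k2+2k3+k4)
t=0.020: state=(0.924)
t=0.040: state=(0.937)
t=0.060: state=(0.951)
continuing one RK4 step at a time; state shown every 10 steps (Δt=0.2):
t=0.200: state=(1.052)
t=0.400: state=(1.210)
t=0.600: state=(1.384)
t=0.800: state=(1.574)
t=1.000: state=(1.777)
t=1.120: state=(1.905)
next step: t=1.140: state=(1.927) — x has crossed 1.92
linear interpolation between t=1.120 (1.90491) and t=1.140 (1.92661) → t≈1.134

t = 1.134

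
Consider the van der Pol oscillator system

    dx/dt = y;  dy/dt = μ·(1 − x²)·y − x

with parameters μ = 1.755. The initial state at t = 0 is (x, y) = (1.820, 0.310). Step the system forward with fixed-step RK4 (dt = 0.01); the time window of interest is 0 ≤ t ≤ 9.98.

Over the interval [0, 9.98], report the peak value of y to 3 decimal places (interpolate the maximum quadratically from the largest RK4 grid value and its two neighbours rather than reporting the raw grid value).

max y = 3.522

t=0.000: state=(1.820, 0.310)
step 1 (dt=0.01): k1=(0.310, -3.078), k2=(0.295, -3.020), k3=(0.295, -3.021), k4=(0.280, -2.964); state += dt/6·(k1+2k2+2k3+k4)
t=0.010: state=(1.823, 0.280)
t=0.020: state=(1.826, 0.251)
t=0.030: state=(1.828, 0.223)
continuing one RK4 step at a time; state shown every 50 steps (Δt=0.5):
t=0.500: state=(1.757, -0.354)
t=1.000: state=(1.536, -0.517)
t=1.500: state=(1.233, -0.720)
t=2.000: state=(0.771, -1.214)
t=2.500: state=(-0.154, -2.753)
t=3.000: state=(-1.710, -2.085)
t=3.500: state=(-2.007, 0.172)
t=4.000: state=(-1.849, 0.391)
t=4.500: state=(-1.631, 0.485)
t=5.000: state=(-1.356, 0.636)
t=5.500: state=(-0.966, 0.977)
t=6.000: state=(-0.269, 2.014)
t=6.500: state=(1.211, 3.360)
t=7.000: state=(2.013, 0.154)
t=7.500: state=(1.916, -0.351)
t=8.000: state=(1.715, -0.448)
t=8.500: state=(1.463, -0.569)
t=9.000: state=(1.126, -0.816)
t=9.500: state=(0.580, -1.493)
t=9.980: state=(-0.523, -3.280)
largest grid value and its neighbours: y(6.410)=3.52121, y(6.420)=3.52198, y(6.430)=3.51833
parabola through these three points peaks at t≈6.417 with y≈3.52221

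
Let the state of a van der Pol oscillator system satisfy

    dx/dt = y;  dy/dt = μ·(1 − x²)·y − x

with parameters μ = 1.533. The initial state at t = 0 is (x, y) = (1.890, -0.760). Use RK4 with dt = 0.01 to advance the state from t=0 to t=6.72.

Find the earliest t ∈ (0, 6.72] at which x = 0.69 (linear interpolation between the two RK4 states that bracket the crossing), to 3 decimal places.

t = 1.500

t=0.000: state=(1.890, -0.760)
step 1 (dt=0.01): k1=(-0.760, 1.107), k2=(-0.754, 1.072), k3=(-0.755, 1.073), k4=(-0.749, 1.039); state += dt/6·(k1+2k2+2k3+k4)
t=0.010: state=(1.882, -0.749)
t=0.020: state=(1.875, -0.739)
t=0.030: state=(1.868, -0.730)
continuing one RK4 step at a time; state shown every 25 steps (Δt=0.25):
t=0.250: state=(1.721, -0.626)
t=0.500: state=(1.566, -0.631)
t=0.750: state=(1.401, -0.698)
t=1.000: state=(1.213, -0.820)
t=1.250: state=(0.984, -1.022)
t=1.500: state=(0.690, -1.365)
next step: t=1.510: state=(0.676, -1.383) — x has crossed 0.69
linear interpolation between t=1.500 (0.69008) and t=1.510 (0.67634) → t≈1.500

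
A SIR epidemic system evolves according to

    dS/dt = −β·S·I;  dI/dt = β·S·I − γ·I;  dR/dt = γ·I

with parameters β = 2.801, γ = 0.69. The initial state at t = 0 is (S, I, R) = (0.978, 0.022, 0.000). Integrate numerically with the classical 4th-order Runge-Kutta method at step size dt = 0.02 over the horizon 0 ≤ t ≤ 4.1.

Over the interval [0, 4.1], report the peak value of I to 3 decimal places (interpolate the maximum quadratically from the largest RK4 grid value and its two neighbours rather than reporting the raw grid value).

max I = 0.414

t=0.000: state=(0.978, 0.022, 0.000)
step 1 (dt=0.02): k1=(-0.060, 0.045, 0.015), k2=(-0.061, 0.046, 0.015), k3=(-0.061, 0.046, 0.015), k4=(-0.063, 0.047, 0.016); state += dt/6·(k1+2k2+2k3+k4)
t=0.020: state=(0.977, 0.023, 0.000)
t=0.040: state=(0.975, 0.024, 0.001)
t=0.060: state=(0.974, 0.025, 0.001)
continuing one RK4 step at a time; state shown every 10 steps (Δt=0.2):
t=0.200: state=(0.963, 0.033, 0.004)
t=0.400: state=(0.942, 0.049, 0.009)
t=0.600: state=(0.911, 0.072, 0.018)
t=0.800: state=(0.867, 0.103, 0.030)
t=1.000: state=(0.810, 0.144, 0.046)
t=1.200: state=(0.737, 0.193, 0.070)
t=1.400: state=(0.652, 0.248, 0.100)
t=1.600: state=(0.558, 0.304, 0.138)
t=1.800: state=(0.464, 0.352, 0.184)
t=2.000: state=(0.377, 0.388, 0.235)
t=2.200: state=(0.301, 0.409, 0.290)
t=2.400: state=(0.239, 0.414, 0.347)
t=2.600: state=(0.190, 0.406, 0.404)
t=2.800: state=(0.152, 0.389, 0.459)
t=3.000: state=(0.123, 0.366, 0.511)
t=3.200: state=(0.101, 0.340, 0.560)
t=3.400: state=(0.084, 0.311, 0.604)
t=3.600: state=(0.071, 0.283, 0.645)
t=3.800: state=(0.061, 0.256, 0.683)
t=4.000: state=(0.053, 0.230, 0.716)
t=4.100: state=(0.050, 0.218, 0.732)
largest grid value and its neighbours: I(2.360)=0.41397, I(2.380)=0.41400, I(2.400)=0.41390
parabola through these three points peaks at t≈2.375 with I≈0.41401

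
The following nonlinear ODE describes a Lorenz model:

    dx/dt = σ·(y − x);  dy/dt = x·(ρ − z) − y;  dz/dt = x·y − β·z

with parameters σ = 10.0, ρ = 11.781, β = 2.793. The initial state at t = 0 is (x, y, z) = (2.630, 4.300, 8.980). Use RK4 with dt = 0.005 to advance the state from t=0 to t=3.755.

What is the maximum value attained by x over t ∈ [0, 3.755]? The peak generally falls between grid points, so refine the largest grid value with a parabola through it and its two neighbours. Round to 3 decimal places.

max x = 6.895

t=0.000: state=(2.630, 4.300, 8.980)
step 1 (dt=0.005): k1=(16.700, 3.067, -13.772), k2=(16.359, 3.268, -13.476), k3=(16.373, 3.263, -13.480), k4=(16.045, 3.462, -13.188); state += dt/6·(k1+2k2+2k3+k4)
t=0.005: state=(2.712, 4.316, 8.913)
t=0.010: state=(2.791, 4.335, 8.848)
t=0.015: state=(2.866, 4.355, 8.786)
continuing one RK4 step at a time; state shown every 40 steps (Δt=0.2):
t=0.200: state=(4.941, 6.013, 8.285)
t=0.400: state=(6.769, 7.226, 11.180)
t=0.600: state=(6.105, 5.190, 12.777)
t=0.800: state=(4.537, 4.108, 10.807)
t=1.000: state=(4.542, 4.922, 9.183)
t=1.200: state=(5.696, 6.328, 9.770)
t=1.400: state=(6.352, 6.244, 11.723)
t=1.600: state=(5.485, 4.928, 11.737)
t=1.800: state=(4.791, 4.720, 10.330)
t=2.000: state=(5.154, 5.528, 9.768)
t=2.200: state=(5.902, 6.159, 10.684)
t=2.400: state=(5.886, 5.630, 11.566)
t=2.600: state=(5.255, 4.992, 11.057)
t=2.800: state=(5.082, 5.176, 10.255)
t=3.000: state=(5.494, 5.749, 10.314)
t=3.200: state=(5.821, 5.841, 11.035)
t=3.400: state=(5.581, 5.373, 11.227)
t=3.600: state=(5.248, 5.170, 10.720)
t=3.755: state=(5.267, 5.362, 10.415)
largest grid value and its neighbours: x(0.450)=6.89447, x(0.455)=6.89527, x(0.460)=6.89387
parabola through these three points peaks at t≈0.454 with x≈6.89529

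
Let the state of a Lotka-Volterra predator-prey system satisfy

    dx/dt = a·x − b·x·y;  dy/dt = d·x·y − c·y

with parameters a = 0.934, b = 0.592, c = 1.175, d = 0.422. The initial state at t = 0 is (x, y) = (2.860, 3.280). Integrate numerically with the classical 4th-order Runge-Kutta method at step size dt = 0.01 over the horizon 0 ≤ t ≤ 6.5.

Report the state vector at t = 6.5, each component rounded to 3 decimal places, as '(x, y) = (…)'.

t=0.000: state=(2.860, 3.280)
step 1 (dt=0.01): k1=(-2.882, 0.105), k2=(-2.869, 0.085), k3=(-2.868, 0.085), k4=(-2.855, 0.065); state += dt/6·(k1+2k2+2k3+k4)
t=0.010: state=(2.831, 3.281)
t=0.020: state=(2.803, 3.281)
t=0.030: state=(2.775, 3.281)
continuing one RK4 step at a time; state shown every 25 steps (Δt=0.25):
t=0.250: state=(2.232, 3.193)
t=0.500: state=(1.788, 2.938)
t=0.750: state=(1.498, 2.602)
t=1.000: state=(1.321, 2.248)
t=1.250: state=(1.227, 1.916)
t=1.500: state=(1.193, 1.622)
t=1.750: state=(1.208, 1.372)
t=2.000: state=(1.265, 1.165)
t=2.250: state=(1.362, 0.997)
t=2.500: state=(1.500, 0.864)
t=2.750: state=(1.680, 0.762)
t=3.000: state=(1.907, 0.686)
t=3.250: state=(2.185, 0.634)
t=3.500: state=(2.519, 0.606)
t=3.750: state=(2.911, 0.601)
t=4.000: state=(3.359, 0.623)
t=4.250: state=(3.855, 0.679)
t=4.500: state=(4.373, 0.782)
t=4.750: state=(4.863, 0.949)
t=5.000: state=(5.243, 1.207)
t=5.250: state=(5.396, 1.582)
t=5.500: state=(5.207, 2.070)
t=5.750: state=(4.653, 2.603)
t=6.000: state=(3.862, 3.044)
t=6.250: state=(3.048, 3.265)
t=6.500: state=(2.373, 3.235)

(x, y) = (2.373, 3.235)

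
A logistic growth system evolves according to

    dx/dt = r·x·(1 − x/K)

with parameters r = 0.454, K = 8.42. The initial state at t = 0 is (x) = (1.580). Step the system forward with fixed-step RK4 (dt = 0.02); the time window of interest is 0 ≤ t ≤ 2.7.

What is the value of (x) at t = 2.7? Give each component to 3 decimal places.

t=0.000: state=(1.580)
step 1 (dt=0.02): k1=(0.583), k2=(0.584), k3=(0.584), k4=(0.586); state += dt/6·(k1+2k2+2k3+k4)
t=0.020: state=(1.592)
t=0.040: state=(1.603)
t=0.060: state=(1.615)
continuing one RK4 step at a time; state shown every 5 steps (Δt=0.1):
t=0.100: state=(1.639)
t=0.200: state=(1.700)
t=0.300: state=(1.762)
t=0.400: state=(1.826)
t=0.500: state=(1.892)
t=0.600: state=(1.960)
t=0.700: state=(2.029)
t=0.800: state=(2.099)
t=0.900: state=(2.172)
t=1.000: state=(2.246)
t=1.100: state=(2.321)
t=1.200: state=(2.398)
t=1.300: state=(2.477)
t=1.400: state=(2.557)
t=1.500: state=(2.639)
t=1.600: state=(2.722)
t=1.700: state=(2.806)
t=1.800: state=(2.891)
t=1.900: state=(2.978)
t=2.000: state=(3.066)
t=2.100: state=(3.155)
t=2.200: state=(3.245)
t=2.300: state=(3.336)
t=2.400: state=(3.428)
t=2.500: state=(3.521)
t=2.600: state=(3.614)
t=2.700: state=(3.708)

(x) = (3.708)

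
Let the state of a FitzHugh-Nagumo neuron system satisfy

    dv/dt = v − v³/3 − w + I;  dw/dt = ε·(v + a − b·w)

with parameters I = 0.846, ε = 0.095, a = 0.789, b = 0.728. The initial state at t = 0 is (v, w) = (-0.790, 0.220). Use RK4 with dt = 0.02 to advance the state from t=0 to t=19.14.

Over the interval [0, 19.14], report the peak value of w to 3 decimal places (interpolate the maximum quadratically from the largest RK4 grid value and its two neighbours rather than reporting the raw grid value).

t=0.000: state=(-0.790, 0.220)
step 1 (dt=0.02): k1=(0.000, -0.015), k2=(0.001, -0.015), k3=(0.001, -0.015), k4=(0.001, -0.015); state += dt/6·(k1+2k2+2k3+k4)
t=0.020: state=(-0.790, 0.220)
t=0.040: state=(-0.790, 0.219)
t=0.060: state=(-0.790, 0.219)
continuing one RK4 step at a time; state shown every 50 steps (Δt=1):
t=1.000: state=(-0.781, 0.205)
t=2.000: state=(-0.751, 0.194)
t=3.000: state=(-0.693, 0.187)
t=4.000: state=(-0.588, 0.187)
t=5.000: state=(-0.394, 0.201)
t=6.000: state=(0.028, 0.241)
t=7.000: state=(0.976, 0.339)
t=8.000: state=(1.755, 0.522)
t=9.000: state=(1.812, 0.726)
t=10.000: state=(1.740, 0.913)
t=11.000: state=(1.654, 1.080)
t=12.000: state=(1.563, 1.228)
t=13.000: state=(1.468, 1.358)
t=14.000: state=(1.366, 1.469)
t=15.000: state=(1.253, 1.564)
t=16.000: state=(1.122, 1.641)
t=17.000: state=(0.959, 1.699)
t=18.000: state=(0.726, 1.736)
t=19.000: state=(0.313, 1.742)
t=19.140: state=(0.224, 1.740)
largest grid value and its neighbours: w(18.660)=1.74480, w(18.680)=1.74481, w(18.700)=1.74480
parabola through these three points peaks at t≈18.676 with w≈1.74481

max w = 1.745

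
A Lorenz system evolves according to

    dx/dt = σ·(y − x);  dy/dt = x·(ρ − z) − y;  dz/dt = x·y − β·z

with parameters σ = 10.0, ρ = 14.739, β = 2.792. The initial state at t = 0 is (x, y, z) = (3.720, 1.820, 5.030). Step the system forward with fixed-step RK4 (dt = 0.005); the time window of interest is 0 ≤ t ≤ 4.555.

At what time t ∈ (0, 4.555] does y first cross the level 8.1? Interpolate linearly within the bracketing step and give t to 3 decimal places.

t = 0.191

t=0.000: state=(3.720, 1.820, 5.030)
step 1 (dt=0.005): k1=(-19.000, 34.297, -7.273), k2=(-17.668, 33.817, -6.994), k3=(-17.713, 33.848, -6.994), k4=(-16.422, 33.395, -6.722); state += dt/6·(k1+2k2+2k3+k4)
t=0.005: state=(3.632, 1.989, 4.995)
t=0.010: state=(3.555, 2.154, 4.963)
t=0.015: state=(3.491, 2.315, 4.933)
t=0.190: state=(5.431, 8.058, 6.107)
next step: t=0.195: state=(5.564, 8.253, 6.245) — y has crossed 8.1
linear interpolation between t=0.190 (8.05806) and t=0.195 (8.25265) → t≈0.191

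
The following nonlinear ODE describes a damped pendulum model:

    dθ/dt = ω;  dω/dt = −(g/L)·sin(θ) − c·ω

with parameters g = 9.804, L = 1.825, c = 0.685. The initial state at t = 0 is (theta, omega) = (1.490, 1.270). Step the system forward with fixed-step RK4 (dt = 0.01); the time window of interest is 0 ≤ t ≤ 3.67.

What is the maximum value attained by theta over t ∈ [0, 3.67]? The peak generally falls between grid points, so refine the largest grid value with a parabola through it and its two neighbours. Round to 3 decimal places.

t=0.000: state=(1.490, 1.270)
step 1 (dt=0.01): k1=(1.270, -6.224), k2=(1.239, -6.206), k3=(1.239, -6.206), k4=(1.208, -6.187); state += dt/6·(k1+2k2+2k3+k4)
t=0.010: state=(1.502, 1.208)
t=0.020: state=(1.514, 1.146)
t=0.030: state=(1.525, 1.085)
continuing one RK4 step at a time; state shown every 20 steps (Δt=0.2):
t=0.200: state=(1.625, 0.104)
t=0.400: state=(1.542, -0.913)
t=0.600: state=(1.269, -1.785)
t=0.800: state=(0.843, -2.426)
t=1.000: state=(0.326, -2.662)
t=1.200: state=(-0.187, -2.379)
t=1.400: state=(-0.598, -1.679)
t=1.600: state=(-0.846, -0.789)
t=1.800: state=(-0.914, 0.096)
t=2.000: state=(-0.816, 0.855)
t=2.200: state=(-0.586, 1.396)
t=2.400: state=(-0.278, 1.637)
t=2.600: state=(0.045, 1.538)
t=2.800: state=(0.318, 1.150)
t=3.000: state=(0.494, 0.596)
t=3.200: state=(0.554, 0.008)
t=3.400: state=(0.503, -0.506)
t=3.600: state=(0.362, -0.866)
t=3.670: state=(0.299, -0.945)
largest grid value and its neighbours: theta(0.210)=1.62553, theta(0.220)=1.62576, theta(0.230)=1.62545
parabola through these three points peaks at t≈0.219 with theta≈1.62576

max theta = 1.626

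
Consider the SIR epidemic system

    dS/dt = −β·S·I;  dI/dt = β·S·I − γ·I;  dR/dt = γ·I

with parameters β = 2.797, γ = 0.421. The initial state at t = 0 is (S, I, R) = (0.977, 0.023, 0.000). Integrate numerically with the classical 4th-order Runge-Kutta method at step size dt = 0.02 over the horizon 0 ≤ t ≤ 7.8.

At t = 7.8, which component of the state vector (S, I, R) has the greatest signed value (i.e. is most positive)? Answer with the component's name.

t=0.000: state=(0.977, 0.023, 0.000)
step 1 (dt=0.02): k1=(-0.063, 0.053, 0.010), k2=(-0.064, 0.054, 0.010), k3=(-0.064, 0.054, 0.010), k4=(-0.066, 0.056, 0.010); state += dt/6·(k1+2k2+2k3+k4)
t=0.020: state=(0.976, 0.024, 0.000)
t=0.040: state=(0.974, 0.025, 0.000)
t=0.060: state=(0.973, 0.026, 0.001)
continuing one RK4 step at a time; state shown every 25 steps (Δt=0.5):
t=0.500: state=(0.920, 0.071, 0.009)
t=1.000: state=(0.775, 0.190, 0.035)
t=1.500: state=(0.521, 0.384, 0.095)
t=2.000: state=(0.270, 0.536, 0.194)
t=2.500: state=(0.123, 0.565, 0.311)
t=3.000: state=(0.058, 0.516, 0.426)
t=3.500: state=(0.029, 0.443, 0.527)
t=4.000: state=(0.017, 0.371, 0.613)
t=4.500: state=(0.010, 0.306, 0.684)
t=5.000: state=(0.007, 0.251, 0.742)
t=5.500: state=(0.005, 0.205, 0.790)
t=6.000: state=(0.004, 0.167, 0.829)
t=6.500: state=(0.003, 0.136, 0.861)
t=7.000: state=(0.003, 0.111, 0.887)
t=7.500: state=(0.002, 0.090, 0.908)
t=7.800: state=(0.002, 0.079, 0.918)
compare at T: S=0.002, I=0.079, R=0.918

largest component: R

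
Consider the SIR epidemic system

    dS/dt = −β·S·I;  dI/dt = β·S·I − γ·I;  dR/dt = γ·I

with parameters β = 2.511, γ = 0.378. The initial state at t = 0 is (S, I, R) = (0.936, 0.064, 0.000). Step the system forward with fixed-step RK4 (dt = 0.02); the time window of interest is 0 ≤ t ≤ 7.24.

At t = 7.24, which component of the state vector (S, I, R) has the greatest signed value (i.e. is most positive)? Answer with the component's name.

largest component: R

t=0.000: state=(0.936, 0.064, 0.000)
step 1 (dt=0.02): k1=(-0.150, 0.126, 0.024), k2=(-0.153, 0.128, 0.025), k3=(-0.153, 0.129, 0.025), k4=(-0.156, 0.131, 0.025); state += dt/6·(k1+2k2+2k3+k4)
t=0.020: state=(0.933, 0.067, 0.000)
t=0.040: state=(0.930, 0.069, 0.001)
t=0.060: state=(0.926, 0.072, 0.002)
continuing one RK4 step at a time; state shown every 25 steps (Δt=0.5):
t=0.500: state=(0.819, 0.161, 0.020)
t=1.000: state=(0.606, 0.329, 0.066)
t=1.500: state=(0.358, 0.497, 0.145)
t=2.000: state=(0.181, 0.572, 0.247)
t=2.500: state=(0.089, 0.557, 0.355)
t=3.000: state=(0.046, 0.499, 0.455)
t=3.500: state=(0.025, 0.432, 0.543)
t=4.000: state=(0.015, 0.366, 0.618)
t=4.500: state=(0.010, 0.308, 0.682)
t=5.000: state=(0.007, 0.258, 0.735)
t=5.500: state=(0.005, 0.215, 0.780)
t=6.000: state=(0.004, 0.179, 0.817)
t=6.500: state=(0.003, 0.149, 0.848)
t=7.000: state=(0.003, 0.124, 0.873)
t=7.240: state=(0.003, 0.113, 0.884)
compare at T: S=0.003, I=0.113, R=0.884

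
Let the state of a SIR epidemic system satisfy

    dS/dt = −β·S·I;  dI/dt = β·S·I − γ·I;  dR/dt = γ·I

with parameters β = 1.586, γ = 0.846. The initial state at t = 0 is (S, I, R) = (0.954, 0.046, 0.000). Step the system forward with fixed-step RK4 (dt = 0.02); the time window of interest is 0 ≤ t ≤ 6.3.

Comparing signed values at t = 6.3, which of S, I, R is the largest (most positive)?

t=0.000: state=(0.954, 0.046, 0.000)
step 1 (dt=0.02): k1=(-0.070, 0.031, 0.039), k2=(-0.070, 0.031, 0.039), k3=(-0.070, 0.031, 0.039), k4=(-0.070, 0.031, 0.039); state += dt/6·(k1+2k2+2k3+k4)
t=0.020: state=(0.953, 0.047, 0.001)
t=0.040: state=(0.951, 0.047, 0.002)
t=0.060: state=(0.950, 0.048, 0.002)
continuing one RK4 step at a time; state shown every 25 steps (Δt=0.5):
t=0.500: state=(0.914, 0.063, 0.023)
t=1.000: state=(0.862, 0.084, 0.054)
t=1.500: state=(0.800, 0.106, 0.094)
t=2.000: state=(0.729, 0.128, 0.144)
t=2.500: state=(0.654, 0.145, 0.201)
t=3.000: state=(0.580, 0.155, 0.265)
t=3.500: state=(0.513, 0.156, 0.331)
t=4.000: state=(0.454, 0.150, 0.396)
t=4.500: state=(0.405, 0.138, 0.457)
t=5.000: state=(0.365, 0.123, 0.512)
t=5.500: state=(0.334, 0.106, 0.561)
t=6.000: state=(0.309, 0.089, 0.602)
t=6.300: state=(0.297, 0.080, 0.623)
compare at T: S=0.297, I=0.080, R=0.623

largest component: R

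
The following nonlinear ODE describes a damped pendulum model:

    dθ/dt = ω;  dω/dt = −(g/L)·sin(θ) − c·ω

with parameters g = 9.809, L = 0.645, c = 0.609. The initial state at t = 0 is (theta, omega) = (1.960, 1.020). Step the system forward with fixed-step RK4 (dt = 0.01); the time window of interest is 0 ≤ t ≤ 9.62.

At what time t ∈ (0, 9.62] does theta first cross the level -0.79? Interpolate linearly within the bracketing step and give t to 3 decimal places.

t=0.000: state=(1.960, 1.020)
step 1 (dt=0.01): k1=(1.020, -14.692), k2=(0.947, -14.617), k3=(0.947, -14.620), k4=(0.874, -14.547); state += dt/6·(k1+2k2+2k3+k4)
t=0.010: state=(1.969, 0.874)
t=0.020: state=(1.977, 0.729)
t=0.030: state=(1.984, 0.586)
continuing one RK4 step at a time; state shown every 50 steps (Δt=0.5):
t=0.500: state=(0.782, -5.350)
t=0.790: state=(-0.773, -4.312)
next step: t=0.800: state=(-0.816, -4.177) — theta has crossed -0.79
linear interpolation between t=0.790 (-0.77336) and t=0.800 (-0.81581) → t≈0.794

t = 0.794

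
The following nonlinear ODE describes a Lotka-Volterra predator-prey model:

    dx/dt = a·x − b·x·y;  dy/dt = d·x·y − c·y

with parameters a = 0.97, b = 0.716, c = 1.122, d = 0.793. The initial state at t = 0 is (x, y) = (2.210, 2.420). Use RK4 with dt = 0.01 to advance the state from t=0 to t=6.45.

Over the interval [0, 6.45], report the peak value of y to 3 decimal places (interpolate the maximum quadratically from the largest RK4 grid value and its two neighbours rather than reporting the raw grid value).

t=0.000: state=(2.210, 2.420)
step 1 (dt=0.01): k1=(-1.686, 1.526), k2=(-1.691, 1.514), k3=(-1.691, 1.514), k4=(-1.696, 1.503); state += dt/6·(k1+2k2+2k3+k4)
t=0.010: state=(2.193, 2.435)
t=0.020: state=(2.176, 2.450)
t=0.030: state=(2.159, 2.465)
continuing one RK4 step at a time; state shown every 25 steps (Δt=0.25):
t=0.250: state=(1.774, 2.714)
t=0.500: state=(1.376, 2.798)
t=0.750: state=(1.071, 2.689)
t=1.000: state=(0.860, 2.456)
t=1.250: state=(0.724, 2.168)
t=1.500: state=(0.643, 1.874)
t=1.750: state=(0.600, 1.601)
t=2.000: state=(0.587, 1.360)
t=2.250: state=(0.598, 1.155)
t=2.500: state=(0.630, 0.985)
t=2.750: state=(0.681, 0.847)
t=3.000: state=(0.754, 0.737)
t=3.250: state=(0.849, 0.653)
t=3.500: state=(0.968, 0.590)
t=3.750: state=(1.115, 0.548)
t=4.000: state=(1.291, 0.525)
t=4.250: state=(1.498, 0.523)
t=4.500: state=(1.737, 0.544)
t=4.750: state=(2.000, 0.595)
t=5.000: state=(2.274, 0.686)
t=5.250: state=(2.532, 0.835)
t=5.500: state=(2.726, 1.064)
t=5.750: state=(2.793, 1.393)
t=6.000: state=(2.674, 1.815)
t=6.250: state=(2.364, 2.265)
t=6.450: state=(2.029, 2.566)
largest grid value and its neighbours: y(0.460)=2.79857, y(0.470)=2.79883, y(0.480)=2.79877
parabola through these three points peaks at t≈0.473 with y≈2.79884

max y = 2.799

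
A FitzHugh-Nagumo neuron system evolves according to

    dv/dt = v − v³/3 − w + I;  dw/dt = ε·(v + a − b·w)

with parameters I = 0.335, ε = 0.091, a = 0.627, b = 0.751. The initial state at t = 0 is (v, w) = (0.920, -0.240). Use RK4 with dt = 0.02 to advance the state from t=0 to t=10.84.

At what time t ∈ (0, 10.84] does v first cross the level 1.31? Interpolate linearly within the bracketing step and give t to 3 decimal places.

t=0.000: state=(0.920, -0.240)
step 1 (dt=0.02): k1=(1.235, 0.157), k2=(1.236, 0.158), k3=(1.236, 0.158), k4=(1.236, 0.159); state += dt/6·(k1+2k2+2k3+k4)
t=0.020: state=(0.945, -0.237)
t=0.040: state=(0.969, -0.234)
t=0.060: state=(0.994, -0.230)
t=0.320: state=(1.300, -0.185)
next step: t=0.340: state=(1.322, -0.181) — v has crossed 1.31
linear interpolation between t=0.320 (1.30010) and t=0.340 (1.32165) → t≈0.329

t = 0.329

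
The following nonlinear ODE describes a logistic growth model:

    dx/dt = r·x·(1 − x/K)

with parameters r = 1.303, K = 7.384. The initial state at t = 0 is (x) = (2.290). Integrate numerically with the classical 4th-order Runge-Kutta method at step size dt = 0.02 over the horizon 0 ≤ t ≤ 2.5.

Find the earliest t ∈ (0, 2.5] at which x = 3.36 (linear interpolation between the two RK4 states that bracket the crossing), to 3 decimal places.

t=0.000: state=(2.290)
step 1 (dt=0.02): k1=(2.058), k2=(2.069), k3=(2.069), k4=(2.079); state += dt/6·(k1+2k2+2k3+k4)
t=0.020: state=(2.331)
t=0.040: state=(2.373)
t=0.060: state=(2.415)
continuing one RK4 step at a time; state shown every 5 steps (Δt=0.1):
t=0.100: state=(2.501)
t=0.200: state=(2.721)
t=0.300: state=(2.948)
t=0.400: state=(3.182)
t=0.460: state=(3.324)
next step: t=0.480: state=(3.371) — x has crossed 3.36
linear interpolation between t=0.460 (3.32379) and t=0.480 (3.37147) → t≈0.475

t = 0.475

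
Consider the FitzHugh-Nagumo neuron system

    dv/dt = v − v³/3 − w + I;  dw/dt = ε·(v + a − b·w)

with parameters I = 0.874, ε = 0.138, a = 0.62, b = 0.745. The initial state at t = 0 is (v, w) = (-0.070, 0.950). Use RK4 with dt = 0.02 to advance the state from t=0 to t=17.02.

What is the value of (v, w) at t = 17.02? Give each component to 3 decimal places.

t=0.000: state=(-0.070, 0.950)
step 1 (dt=0.02): k1=(-0.146, -0.022), k2=(-0.147, -0.022), k3=(-0.147, -0.022), k4=(-0.148, -0.022); state += dt/6·(k1+2k2+2k3+k4)
t=0.020: state=(-0.073, 0.950)
t=0.040: state=(-0.076, 0.949)
t=0.060: state=(-0.079, 0.949)
continuing one RK4 step at a time; state shown every 50 steps (Δt=1):
t=1.000: state=(-0.297, 0.916)
t=2.000: state=(-0.761, 0.841)
t=3.000: state=(-1.302, 0.702)
t=4.000: state=(-1.495, 0.527)
t=5.000: state=(-1.456, 0.362)
t=6.000: state=(-1.351, 0.224)
t=7.000: state=(-1.218, 0.115)
t=8.000: state=(-1.060, 0.035)
t=9.000: state=(-0.856, -0.013)
t=10.000: state=(-0.548, -0.024)
t=11.000: state=(0.065, 0.023)
t=12.000: state=(1.314, 0.189)
t=13.000: state=(1.878, 0.476)
t=14.000: state=(1.831, 0.755)
t=15.000: state=(1.726, 0.996)
t=16.000: state=(1.614, 1.199)
t=17.000: state=(1.499, 1.367)
t=17.020: state=(1.497, 1.370)

(v, w) = (1.497, 1.370)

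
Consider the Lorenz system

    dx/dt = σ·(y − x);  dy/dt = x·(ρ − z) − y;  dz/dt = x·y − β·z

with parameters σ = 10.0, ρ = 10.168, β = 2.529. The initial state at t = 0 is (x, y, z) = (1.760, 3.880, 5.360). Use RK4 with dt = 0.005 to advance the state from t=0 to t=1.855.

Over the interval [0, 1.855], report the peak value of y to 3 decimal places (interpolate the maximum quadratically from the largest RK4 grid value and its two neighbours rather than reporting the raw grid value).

t=0.000: state=(1.760, 3.880, 5.360)
step 1 (dt=0.005): k1=(21.200, 4.582, -6.727), k2=(20.785, 4.856, -6.458), k3=(20.802, 4.849, -6.462), k4=(20.402, 5.118, -6.196); state += dt/6·(k1+2k2+2k3+k4)
t=0.005: state=(1.864, 3.904, 5.328)
t=0.010: state=(1.964, 3.931, 5.298)
t=0.015: state=(2.061, 3.961, 5.271)
continuing one RK4 step at a time; state shown every 20 steps (Δt=0.1):
t=0.100: state=(3.388, 4.767, 5.181)
t=0.200: state=(4.747, 6.111, 6.011)
t=0.300: state=(6.047, 7.198, 7.918)
t=0.400: state=(6.825, 7.122, 10.347)
t=0.500: state=(6.548, 5.736, 11.913)
t=0.600: state=(5.425, 4.138, 11.846)
t=0.700: state=(4.228, 3.206, 10.722)
t=0.800: state=(3.458, 2.947, 9.339)
t=0.900: state=(3.182, 3.123, 8.123)
t=1.000: state=(3.305, 3.597, 7.260)
t=1.100: state=(3.740, 4.307, 6.865)
t=1.200: state=(4.409, 5.159, 7.043)
t=1.300: state=(5.179, 5.927, 7.845)
t=1.400: state=(5.804, 6.253, 9.098)
t=1.500: state=(5.993, 5.902, 10.284)
t=1.600: state=(5.646, 5.085, 10.829)
t=1.700: state=(4.988, 4.296, 10.598)
t=1.800: state=(4.364, 3.843, 9.886)
t=1.855: state=(4.119, 3.753, 9.426)
largest grid value and its neighbours: y(0.340)=7.34736, y(0.345)=7.34986, y(0.350)=7.34854
parabola through these three points peaks at t≈0.346 with y≈7.34991

max y = 7.350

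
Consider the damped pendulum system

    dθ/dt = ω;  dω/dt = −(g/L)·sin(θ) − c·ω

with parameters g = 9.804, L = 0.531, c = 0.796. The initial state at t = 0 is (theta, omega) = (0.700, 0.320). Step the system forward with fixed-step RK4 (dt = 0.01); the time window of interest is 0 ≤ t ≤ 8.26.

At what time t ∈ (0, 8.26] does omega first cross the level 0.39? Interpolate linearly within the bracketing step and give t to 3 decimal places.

t = 0.823

t=0.000: state=(0.700, 0.320)
step 1 (dt=0.01): k1=(0.320, -12.149), k2=(0.259, -12.123), k3=(0.259, -12.119), k4=(0.199, -12.089); state += dt/6·(k1+2k2+2k3+k4)
t=0.010: state=(0.703, 0.199)
t=0.020: state=(0.704, 0.078)
t=0.030: state=(0.704, -0.041)
continuing one RK4 step at a time; state shown every 50 steps (Δt=0.5):
t=0.500: state=(-0.174, -2.277)
t=0.820: state=(-0.511, 0.364)
next step: t=0.830: state=(-0.507, 0.451) — omega has crossed 0.39
linear interpolation between t=0.820 (0.36449) and t=0.830 (0.45130) → t≈0.823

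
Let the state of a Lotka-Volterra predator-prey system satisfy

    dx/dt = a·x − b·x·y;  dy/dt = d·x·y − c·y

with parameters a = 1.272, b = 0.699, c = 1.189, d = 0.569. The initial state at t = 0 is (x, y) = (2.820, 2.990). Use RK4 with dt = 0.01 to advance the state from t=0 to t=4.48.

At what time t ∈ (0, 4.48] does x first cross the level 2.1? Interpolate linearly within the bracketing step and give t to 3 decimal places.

t = 0.323

t=0.000: state=(2.820, 2.990)
step 1 (dt=0.01): k1=(-2.307, 1.243), k2=(-2.310, 1.226), k3=(-2.309, 1.225), k4=(-2.312, 1.208); state += dt/6·(k1+2k2+2k3+k4)
t=0.010: state=(2.797, 3.002)
t=0.020: state=(2.774, 3.014)
t=0.030: state=(2.751, 3.026)
continuing one RK4 step at a time; state shown every 20 steps (Δt=0.2):
t=0.200: state=(2.361, 3.165)
t=0.320: state=(2.106, 3.196)
next step: t=0.330: state=(2.086, 3.196) — x has crossed 2.1
linear interpolation between t=0.320 (2.10568) and t=0.330 (2.08553) → t≈0.323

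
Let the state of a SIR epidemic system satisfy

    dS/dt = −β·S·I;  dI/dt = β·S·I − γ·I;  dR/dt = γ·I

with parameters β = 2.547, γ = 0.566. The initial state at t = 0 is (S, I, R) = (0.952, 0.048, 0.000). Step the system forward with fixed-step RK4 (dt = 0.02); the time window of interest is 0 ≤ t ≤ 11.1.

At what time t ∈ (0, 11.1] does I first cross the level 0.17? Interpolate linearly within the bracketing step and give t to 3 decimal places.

t=0.000: state=(0.952, 0.048, 0.000)
step 1 (dt=0.02): k1=(-0.116, 0.089, 0.027), k2=(-0.118, 0.091, 0.028), k3=(-0.118, 0.091, 0.028), k4=(-0.120, 0.092, 0.028); state += dt/6·(k1+2k2+2k3+k4)
t=0.020: state=(0.950, 0.050, 0.001)
t=0.040: state=(0.947, 0.052, 0.001)
t=0.060: state=(0.945, 0.054, 0.002)
continuing one RK4 step at a time; state shown every 25 steps (Δt=0.5):
t=0.500: state=(0.862, 0.116, 0.022)
t=0.740: state=(0.791, 0.168, 0.041)
next step: t=0.760: state=(0.785, 0.172, 0.043) — I has crossed 0.17
linear interpolation between t=0.740 (0.16758) and t=0.760 (0.17247) → t≈0.750

t = 0.750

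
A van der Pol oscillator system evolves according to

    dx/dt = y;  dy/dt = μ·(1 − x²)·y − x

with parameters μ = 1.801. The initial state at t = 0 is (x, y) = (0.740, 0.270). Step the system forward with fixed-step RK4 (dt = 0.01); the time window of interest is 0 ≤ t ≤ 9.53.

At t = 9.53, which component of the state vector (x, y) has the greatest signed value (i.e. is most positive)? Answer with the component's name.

largest component: y

t=0.000: state=(0.740, 0.270)
step 1 (dt=0.01): k1=(0.270, -0.520), k2=(0.267, -0.524), k3=(0.267, -0.524), k4=(0.265, -0.529); state += dt/6·(k1+2k2+2k3+k4)
t=0.010: state=(0.743, 0.265)
t=0.020: state=(0.745, 0.259)
t=0.030: state=(0.748, 0.254)
continuing one RK4 step at a time; state shown every 50 steps (Δt=0.5):
t=0.500: state=(0.794, -0.081)
t=1.000: state=(0.635, -0.588)
t=1.500: state=(0.134, -1.550)
t=2.000: state=(-1.025, -2.797)
t=2.500: state=(-1.846, -0.369)
t=3.000: state=(-1.795, 0.339)
t=3.500: state=(-1.585, 0.486)
t=4.000: state=(-1.304, 0.657)
t=4.500: state=(-0.893, 1.051)
t=5.000: state=(-0.117, 2.300)
t=5.500: state=(1.456, 2.966)
t=6.000: state=(2.018, -0.035)
t=6.500: state=(1.889, -0.363)
t=7.000: state=(1.685, -0.452)
t=7.500: state=(1.431, -0.578)
t=8.000: state=(1.085, -0.843)
t=8.500: state=(0.510, -1.606)
t=9.000: state=(-0.760, -3.531)
t=9.500: state=(-1.968, -0.639)
t=9.530: state=(-1.985, -0.491)
compare at T: x=-1.985, y=-0.491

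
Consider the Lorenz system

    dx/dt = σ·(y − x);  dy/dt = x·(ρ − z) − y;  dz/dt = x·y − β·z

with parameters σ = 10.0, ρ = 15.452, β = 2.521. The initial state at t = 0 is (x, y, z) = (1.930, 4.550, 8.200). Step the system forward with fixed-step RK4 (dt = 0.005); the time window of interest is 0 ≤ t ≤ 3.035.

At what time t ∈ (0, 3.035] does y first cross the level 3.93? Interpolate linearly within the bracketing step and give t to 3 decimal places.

t = 0.498

t=0.000: state=(1.930, 4.550, 8.200)
step 1 (dt=0.005): k1=(26.200, 9.446, -11.891), k2=(25.781, 9.957, -11.471), k3=(25.804, 9.946, -11.475), k4=(25.407, 10.450, -11.057); state += dt/6·(k1+2k2+2k3+k4)
t=0.005: state=(2.059, 4.600, 8.143)
t=0.010: state=(2.184, 4.654, 8.089)
t=0.015: state=(2.306, 4.714, 8.040)
continuing one RK4 step at a time; state shown every 20 steps (Δt=0.1):
t=0.100: state=(4.169, 6.355, 7.884)
t=0.200: state=(6.575, 9.171, 9.891)
t=0.300: state=(8.926, 10.632, 14.815)
t=0.400: state=(9.192, 7.863, 19.360)
t=0.495: state=(6.945, 4.025, 19.260)
next step: t=0.500: state=(6.799, 3.877, 19.154) — y has crossed 3.93
linear interpolation between t=0.495 (4.02534) and t=0.500 (3.87656) → t≈0.498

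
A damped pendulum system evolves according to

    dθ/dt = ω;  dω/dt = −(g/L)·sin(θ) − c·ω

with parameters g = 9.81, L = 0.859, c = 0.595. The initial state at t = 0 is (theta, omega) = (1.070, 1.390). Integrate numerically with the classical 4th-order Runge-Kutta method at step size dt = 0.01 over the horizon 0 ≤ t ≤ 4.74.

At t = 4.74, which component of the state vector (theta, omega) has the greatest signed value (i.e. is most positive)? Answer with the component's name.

largest component: theta

t=0.000: state=(1.070, 1.390)
step 1 (dt=0.01): k1=(1.390, -10.845), k2=(1.336, -10.851), k3=(1.336, -10.849), k4=(1.282, -10.853); state += dt/6·(k1+2k2+2k3+k4)
t=0.010: state=(1.083, 1.282)
t=0.020: state=(1.096, 1.173)
t=0.030: state=(1.107, 1.064)
continuing one RK4 step at a time; state shown every 20 steps (Δt=0.2):
t=0.200: state=(1.134, -0.720)
t=0.400: state=(0.808, -2.439)
t=0.600: state=(0.221, -3.222)
t=0.800: state=(-0.388, -2.650)
t=1.000: state=(-0.775, -1.124)
t=1.200: state=(-0.826, 0.590)
t=1.400: state=(-0.564, 1.932)
t=1.600: state=(-0.110, 2.429)
t=1.800: state=(0.337, 1.886)
t=2.000: state=(0.598, 0.663)
t=2.200: state=(0.596, -0.661)
t=2.400: state=(0.360, -1.600)
t=2.600: state=(0.005, -1.809)
t=2.800: state=(-0.312, -1.251)
t=3.000: state=(-0.466, -0.259)
t=3.200: state=(-0.416, 0.721)
t=3.400: state=(-0.204, 1.312)
t=3.600: state=(0.068, 1.305)
t=3.800: state=(0.281, 0.761)
t=4.000: state=(0.356, -0.027)
t=4.200: state=(0.277, -0.717)
t=4.400: state=(0.094, -1.041)
t=4.600: state=(-0.107, -0.900)
t=4.740: state=(-0.213, -0.577)
compare at T: theta=-0.213, omega=-0.577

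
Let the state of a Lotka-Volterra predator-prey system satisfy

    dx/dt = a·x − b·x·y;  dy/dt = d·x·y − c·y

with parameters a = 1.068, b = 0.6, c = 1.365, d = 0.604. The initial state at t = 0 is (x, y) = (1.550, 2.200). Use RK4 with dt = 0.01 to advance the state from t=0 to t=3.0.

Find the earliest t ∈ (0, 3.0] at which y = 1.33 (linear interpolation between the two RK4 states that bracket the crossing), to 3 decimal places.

t = 1.104

t=0.000: state=(1.550, 2.200)
step 1 (dt=0.01): k1=(-0.391, -0.943), k2=(-0.386, -0.944), k3=(-0.386, -0.944), k4=(-0.381, -0.944); state += dt/6·(k1+2k2+2k3+k4)
t=0.010: state=(1.546, 2.191)
t=0.020: state=(1.542, 2.181)
t=0.030: state=(1.539, 2.172)
continuing one RK4 step at a time; state shown every 10 steps (Δt=0.1):
t=0.100: state=(1.516, 2.105)
t=0.200: state=(1.491, 2.011)
t=0.300: state=(1.474, 1.919)
t=0.400: state=(1.466, 1.829)
t=0.500: state=(1.465, 1.744)
t=0.600: state=(1.472, 1.662)
t=0.700: state=(1.486, 1.586)
t=0.800: state=(1.507, 1.514)
t=0.900: state=(1.534, 1.448)
t=1.000: state=(1.568, 1.387)
t=1.100: state=(1.608, 1.332)
next step: t=1.110: state=(1.612, 1.327) — y has crossed 1.33
linear interpolation between t=1.100 (1.33194) and t=1.110 (1.32673) → t≈1.104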